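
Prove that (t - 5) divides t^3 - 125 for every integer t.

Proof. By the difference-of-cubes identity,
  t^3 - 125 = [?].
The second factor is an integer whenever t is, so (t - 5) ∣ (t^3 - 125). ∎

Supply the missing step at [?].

Polynomial division of t^3 - 125 by t - 5 leaves remainder 0 and quotient t^2 + 5t + 25.
Hence t^3 - 125 = (t - 5)(t^2 + 5t + 25).

(t - 5)(t^2 + 5t + 25)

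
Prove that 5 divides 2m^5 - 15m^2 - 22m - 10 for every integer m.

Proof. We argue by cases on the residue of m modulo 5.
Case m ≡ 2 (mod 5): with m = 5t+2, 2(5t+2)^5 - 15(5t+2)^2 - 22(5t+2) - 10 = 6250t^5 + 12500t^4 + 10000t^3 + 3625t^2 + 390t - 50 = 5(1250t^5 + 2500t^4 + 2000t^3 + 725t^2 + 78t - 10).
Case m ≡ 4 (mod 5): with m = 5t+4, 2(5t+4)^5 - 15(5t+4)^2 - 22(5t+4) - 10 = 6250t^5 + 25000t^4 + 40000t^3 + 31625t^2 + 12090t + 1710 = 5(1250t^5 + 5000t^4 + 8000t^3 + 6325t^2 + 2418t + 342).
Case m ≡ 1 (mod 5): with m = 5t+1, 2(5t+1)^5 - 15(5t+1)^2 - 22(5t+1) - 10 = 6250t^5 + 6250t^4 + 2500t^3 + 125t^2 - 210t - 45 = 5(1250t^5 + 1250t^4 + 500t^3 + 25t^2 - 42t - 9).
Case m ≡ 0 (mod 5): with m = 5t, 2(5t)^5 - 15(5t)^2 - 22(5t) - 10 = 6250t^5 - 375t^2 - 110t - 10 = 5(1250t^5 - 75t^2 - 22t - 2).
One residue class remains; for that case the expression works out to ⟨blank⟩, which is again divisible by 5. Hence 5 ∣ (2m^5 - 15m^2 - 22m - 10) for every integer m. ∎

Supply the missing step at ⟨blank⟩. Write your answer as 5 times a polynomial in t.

The residues treated are {2, 4, 1, 0}, so the missing case is m ≡ 3 (mod 5); write m = 5t+3.
Then 2(5t+3)^5 - 15(5t+3)^2 - 22(5t+3) - 10 = 6250t^5 + 18750t^4 + 22500t^3 + 13125t^2 + 3490t + 275 = 5(1250t^5 + 3750t^4 + 4500t^3 + 2625t^2 + 698t + 55).

5(1250t^5 + 3750t^4 + 4500t^3 + 2625t^2 + 698t + 55)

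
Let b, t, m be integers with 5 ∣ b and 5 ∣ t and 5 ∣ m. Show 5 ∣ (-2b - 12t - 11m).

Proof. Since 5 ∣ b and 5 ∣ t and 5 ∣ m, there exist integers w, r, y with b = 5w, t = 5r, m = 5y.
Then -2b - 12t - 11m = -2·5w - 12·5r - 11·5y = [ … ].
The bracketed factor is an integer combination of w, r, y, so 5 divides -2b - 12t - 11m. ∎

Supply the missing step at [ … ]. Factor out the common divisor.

Each term has a factor of 5: -2·5w - 12·5r - 11·5y = 5·(-12r - 2w - 11y).
Since -12r - 2w - 11y is an integer, 5 ∣ (-2b - 12t - 11m).

5(-12r - 2w - 11y)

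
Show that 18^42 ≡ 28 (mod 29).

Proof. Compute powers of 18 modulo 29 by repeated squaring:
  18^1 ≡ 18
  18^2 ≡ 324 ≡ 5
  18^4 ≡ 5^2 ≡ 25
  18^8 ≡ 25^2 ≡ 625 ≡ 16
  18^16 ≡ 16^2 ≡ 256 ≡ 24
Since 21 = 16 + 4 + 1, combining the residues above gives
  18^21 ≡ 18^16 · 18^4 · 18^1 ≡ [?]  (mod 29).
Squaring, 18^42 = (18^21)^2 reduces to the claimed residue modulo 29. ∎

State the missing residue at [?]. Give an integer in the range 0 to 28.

12

Multiply the listed residues: 24 · 25 · 18 = 600 → 10800.
Reducing modulo 29: 10800 = 372·29 + 12, so 18^21 ≡ 12.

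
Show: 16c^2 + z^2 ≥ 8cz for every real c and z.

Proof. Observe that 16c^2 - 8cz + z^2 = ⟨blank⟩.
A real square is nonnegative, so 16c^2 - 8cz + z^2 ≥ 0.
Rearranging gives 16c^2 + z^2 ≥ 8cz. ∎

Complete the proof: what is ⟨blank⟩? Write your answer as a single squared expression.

(4c - z)^2

16c^2 - 8cz + z^2 is a perfect-square trinomial: the outer terms are (4c)^2 and (z)^2, and the cross term is -2·4c·z.
So 16c^2 - 8cz + z^2 = (4c - z)^2 ≥ 0.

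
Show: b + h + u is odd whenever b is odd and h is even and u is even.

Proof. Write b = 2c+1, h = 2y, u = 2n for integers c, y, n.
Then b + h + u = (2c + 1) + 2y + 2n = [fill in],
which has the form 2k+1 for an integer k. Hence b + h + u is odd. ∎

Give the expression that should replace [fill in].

(2c + 1) + 2y + 2n = 2c + 2n + 2y + 1
= 2(c + n + y) + 1.
Since c + n + y is an integer, the sum is of the form 2k+1 for an integer k.

2(c + n + y) + 1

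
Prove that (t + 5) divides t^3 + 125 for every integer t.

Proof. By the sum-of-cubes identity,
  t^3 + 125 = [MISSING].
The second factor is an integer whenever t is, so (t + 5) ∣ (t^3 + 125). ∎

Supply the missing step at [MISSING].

(t + 5)(t^2 - 5t + 25)

Polynomial division of t^3 + 125 by t + 5 leaves remainder 0 and quotient t^2 - 5t + 25.
Hence t^3 + 125 = (t + 5)(t^2 - 5t + 25).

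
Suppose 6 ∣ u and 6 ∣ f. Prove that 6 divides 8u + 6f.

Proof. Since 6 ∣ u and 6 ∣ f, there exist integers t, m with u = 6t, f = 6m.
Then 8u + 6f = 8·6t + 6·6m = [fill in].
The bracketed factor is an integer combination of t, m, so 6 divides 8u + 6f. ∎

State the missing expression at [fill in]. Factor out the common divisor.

Each term has a factor of 6: 8·6t + 6·6m = 6·(6m + 8t).
Since 6m + 8t is an integer, 6 ∣ (8u + 6f).

6(6m + 8t)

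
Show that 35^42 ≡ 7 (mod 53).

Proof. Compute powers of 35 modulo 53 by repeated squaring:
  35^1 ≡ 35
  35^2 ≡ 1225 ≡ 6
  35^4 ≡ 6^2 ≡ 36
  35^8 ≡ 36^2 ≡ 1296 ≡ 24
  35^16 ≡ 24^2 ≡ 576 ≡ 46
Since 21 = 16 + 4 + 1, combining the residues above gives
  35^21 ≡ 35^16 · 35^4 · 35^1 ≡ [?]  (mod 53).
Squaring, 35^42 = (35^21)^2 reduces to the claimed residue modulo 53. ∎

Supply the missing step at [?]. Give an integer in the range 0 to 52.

Multiply the listed residues: 46 · 36 · 35 = 1656 → 57960.
Reducing modulo 53: 57960 = 1093·53 + 31, so 35^21 ≡ 31.

31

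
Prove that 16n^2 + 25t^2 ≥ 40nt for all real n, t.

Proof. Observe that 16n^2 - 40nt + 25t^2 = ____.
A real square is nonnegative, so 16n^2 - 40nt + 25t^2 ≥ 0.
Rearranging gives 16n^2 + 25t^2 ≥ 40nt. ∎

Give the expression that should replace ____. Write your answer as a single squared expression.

(4n - 5t)^2

16n^2 - 40nt + 25t^2 is a perfect-square trinomial: the outer terms are (4n)^2 and (5t)^2, and the cross term is -2·4n·5t.
So 16n^2 - 40nt + 25t^2 = (4n - 5t)^2 ≥ 0.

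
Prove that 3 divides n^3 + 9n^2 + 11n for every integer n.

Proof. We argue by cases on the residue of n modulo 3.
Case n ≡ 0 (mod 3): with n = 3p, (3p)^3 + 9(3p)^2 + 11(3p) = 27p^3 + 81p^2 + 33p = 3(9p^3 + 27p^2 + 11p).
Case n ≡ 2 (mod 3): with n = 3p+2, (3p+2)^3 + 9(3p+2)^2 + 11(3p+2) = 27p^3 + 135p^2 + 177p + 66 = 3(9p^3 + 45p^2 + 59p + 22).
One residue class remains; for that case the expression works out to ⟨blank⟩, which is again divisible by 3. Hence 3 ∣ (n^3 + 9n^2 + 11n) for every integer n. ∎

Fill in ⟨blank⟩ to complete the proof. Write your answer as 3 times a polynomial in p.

The residues treated are {0, 2}, so the missing case is n ≡ 1 (mod 3); write n = 3p+1.
Then (3p+1)^3 + 9(3p+1)^2 + 11(3p+1) = 27p^3 + 108p^2 + 96p + 21 = 3(9p^3 + 36p^2 + 32p + 7).

3(9p^3 + 36p^2 + 32p + 7)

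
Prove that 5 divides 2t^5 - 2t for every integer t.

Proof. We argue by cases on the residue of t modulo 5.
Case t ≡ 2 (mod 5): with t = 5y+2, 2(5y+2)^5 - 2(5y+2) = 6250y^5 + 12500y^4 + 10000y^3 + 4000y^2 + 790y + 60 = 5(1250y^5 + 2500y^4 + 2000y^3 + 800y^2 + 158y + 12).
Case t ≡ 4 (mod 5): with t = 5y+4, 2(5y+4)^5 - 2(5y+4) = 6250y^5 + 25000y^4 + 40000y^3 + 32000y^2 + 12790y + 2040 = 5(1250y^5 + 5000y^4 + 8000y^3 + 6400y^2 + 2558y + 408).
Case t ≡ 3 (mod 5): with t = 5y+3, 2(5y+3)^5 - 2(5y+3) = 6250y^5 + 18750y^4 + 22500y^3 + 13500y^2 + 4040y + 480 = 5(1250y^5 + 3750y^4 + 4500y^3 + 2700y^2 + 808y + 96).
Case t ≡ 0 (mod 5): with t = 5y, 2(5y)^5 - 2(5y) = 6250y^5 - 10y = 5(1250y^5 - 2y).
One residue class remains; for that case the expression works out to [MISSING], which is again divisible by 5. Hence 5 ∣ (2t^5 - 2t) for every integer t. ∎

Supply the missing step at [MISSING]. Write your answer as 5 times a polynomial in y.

5(1250y^5 + 1250y^4 + 500y^3 + 100y^2 + 8y)

The residues treated are {2, 4, 3, 0}, so the missing case is t ≡ 1 (mod 5); write t = 5y+1.
Then 2(5y+1)^5 - 2(5y+1) = 6250y^5 + 6250y^4 + 2500y^3 + 500y^2 + 40y = 5(1250y^5 + 1250y^4 + 500y^3 + 100y^2 + 8y).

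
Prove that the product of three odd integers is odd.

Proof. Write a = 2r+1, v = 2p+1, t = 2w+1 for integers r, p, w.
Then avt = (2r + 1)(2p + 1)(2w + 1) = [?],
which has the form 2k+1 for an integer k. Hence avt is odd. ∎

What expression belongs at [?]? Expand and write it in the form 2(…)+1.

2(4prw + 2pr + 2pw + p + 2rw + r + w) + 1

Expanding: (2r + 1)(2p + 1)(2w + 1) = 8prw + 4pr + 4pw + 2p + 4rw + 2r + 2w + 1.
Every term except the constant is even, so this is 2(4prw + 2pr + 2pw + p + 2rw + r + w) + 1,
and 4prw + 2pr + 2pw + p + 2rw + r + w ∈ ℤ gives the required form.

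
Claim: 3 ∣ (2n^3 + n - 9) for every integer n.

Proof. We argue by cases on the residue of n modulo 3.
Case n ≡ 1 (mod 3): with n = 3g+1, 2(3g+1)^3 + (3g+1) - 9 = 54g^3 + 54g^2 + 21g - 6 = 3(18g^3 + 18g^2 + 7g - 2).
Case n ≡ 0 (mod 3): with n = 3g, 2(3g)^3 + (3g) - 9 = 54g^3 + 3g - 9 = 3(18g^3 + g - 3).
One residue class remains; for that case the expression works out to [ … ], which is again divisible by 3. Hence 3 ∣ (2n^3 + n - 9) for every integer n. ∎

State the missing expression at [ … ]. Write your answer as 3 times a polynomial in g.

3(18g^3 + 36g^2 + 25g + 3)

The residues treated are {1, 0}, so the missing case is n ≡ 2 (mod 3); write n = 3g+2.
Then 2(3g+2)^3 + (3g+2) - 9 = 54g^3 + 108g^2 + 75g + 9 = 3(18g^3 + 36g^2 + 25g + 3).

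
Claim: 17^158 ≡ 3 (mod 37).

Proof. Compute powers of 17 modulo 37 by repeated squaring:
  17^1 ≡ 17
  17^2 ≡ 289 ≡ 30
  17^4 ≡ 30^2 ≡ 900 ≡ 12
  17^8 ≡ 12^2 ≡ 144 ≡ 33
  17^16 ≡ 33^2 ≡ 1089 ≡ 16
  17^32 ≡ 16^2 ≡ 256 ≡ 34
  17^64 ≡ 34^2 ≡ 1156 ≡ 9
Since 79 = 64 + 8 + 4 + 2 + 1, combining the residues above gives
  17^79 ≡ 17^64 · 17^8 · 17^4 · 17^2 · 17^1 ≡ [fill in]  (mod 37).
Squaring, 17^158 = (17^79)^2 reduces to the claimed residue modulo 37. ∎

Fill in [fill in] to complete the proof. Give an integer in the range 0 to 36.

17^64 · 17^8 · 17^4 · 17^2 · 17^1 ≡ 9 · 33 · 12 · 30 · 17 = 1817640.
1817640 mod 37 = 15, so 17^79 ≡ 15 (mod 37).

15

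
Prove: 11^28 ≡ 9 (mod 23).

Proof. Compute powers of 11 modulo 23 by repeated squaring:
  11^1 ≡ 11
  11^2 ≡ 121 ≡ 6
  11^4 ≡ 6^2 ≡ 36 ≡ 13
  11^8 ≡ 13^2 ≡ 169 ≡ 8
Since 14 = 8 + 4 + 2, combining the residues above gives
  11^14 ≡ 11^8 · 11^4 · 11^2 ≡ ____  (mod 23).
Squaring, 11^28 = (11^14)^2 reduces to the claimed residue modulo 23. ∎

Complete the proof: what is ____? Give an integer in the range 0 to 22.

11^8 · 11^4 · 11^2 ≡ 8 · 13 · 6 = 624.
624 mod 23 = 3, so 11^14 ≡ 3 (mod 23).

3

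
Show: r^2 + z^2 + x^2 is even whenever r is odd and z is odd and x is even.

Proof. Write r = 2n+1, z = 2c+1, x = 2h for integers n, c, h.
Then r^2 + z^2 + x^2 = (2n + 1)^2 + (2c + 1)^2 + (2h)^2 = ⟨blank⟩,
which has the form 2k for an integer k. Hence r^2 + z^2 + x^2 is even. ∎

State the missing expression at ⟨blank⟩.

2(2c^2 + 2c + 2h^2 + 2n^2 + 2n + 1)

Expanding: (2n + 1)^2 + (2c + 1)^2 + (2h)^2 = 4c^2 + 4c + 4h^2 + 4n^2 + 4n + 2.
Every term is even; pulling out the factor of 2 gives 2(2c^2 + 2c + 2h^2 + 2n^2 + 2n + 1).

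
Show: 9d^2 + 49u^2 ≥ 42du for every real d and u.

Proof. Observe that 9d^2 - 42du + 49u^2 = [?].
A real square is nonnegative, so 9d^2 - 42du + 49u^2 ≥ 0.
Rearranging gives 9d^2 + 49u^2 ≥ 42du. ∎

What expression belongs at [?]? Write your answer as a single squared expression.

The leading and trailing coefficients are 3^2 and 7^2, and 42 = 2·3·7, so the trinomial is (3d - 7u)^2.
Hence 9d^2 - 42du + 49u^2 ≥ 0.

(3d - 7u)^2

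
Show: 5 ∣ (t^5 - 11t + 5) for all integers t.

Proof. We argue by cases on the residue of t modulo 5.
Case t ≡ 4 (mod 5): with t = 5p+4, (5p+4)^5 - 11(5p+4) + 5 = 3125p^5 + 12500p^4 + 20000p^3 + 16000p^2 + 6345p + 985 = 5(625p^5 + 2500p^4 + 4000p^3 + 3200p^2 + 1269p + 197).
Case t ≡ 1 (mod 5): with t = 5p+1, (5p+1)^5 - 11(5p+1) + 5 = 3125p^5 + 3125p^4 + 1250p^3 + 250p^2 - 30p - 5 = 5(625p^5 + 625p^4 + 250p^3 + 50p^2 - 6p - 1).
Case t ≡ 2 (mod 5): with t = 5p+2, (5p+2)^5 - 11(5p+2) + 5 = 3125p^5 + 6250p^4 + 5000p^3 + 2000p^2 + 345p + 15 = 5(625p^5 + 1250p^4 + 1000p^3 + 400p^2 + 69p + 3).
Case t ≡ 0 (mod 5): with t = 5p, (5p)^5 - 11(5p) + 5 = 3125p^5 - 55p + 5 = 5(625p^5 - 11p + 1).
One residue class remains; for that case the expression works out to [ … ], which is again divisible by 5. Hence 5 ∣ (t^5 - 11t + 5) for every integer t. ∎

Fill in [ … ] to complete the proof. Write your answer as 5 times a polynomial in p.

The residues treated are {4, 1, 2, 0}, so the missing case is t ≡ 3 (mod 5); write t = 5p+3.
Then (5p+3)^5 - 11(5p+3) + 5 = 3125p^5 + 9375p^4 + 11250p^3 + 6750p^2 + 1970p + 215 = 5(625p^5 + 1875p^4 + 2250p^3 + 1350p^2 + 394p + 43).

5(625p^5 + 1875p^4 + 2250p^3 + 1350p^2 + 394p + 43)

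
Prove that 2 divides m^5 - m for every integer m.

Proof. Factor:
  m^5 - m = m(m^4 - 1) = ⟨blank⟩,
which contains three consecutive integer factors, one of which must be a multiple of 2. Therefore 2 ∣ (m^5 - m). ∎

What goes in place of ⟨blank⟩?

m^4 - 1 = (m^2 - 1)(m^2 + 1), and m^2 - 1 = (m-1)(m+1).
So m(m^4 - 1) = (m - 1)m(m + 1)(m^2 + 1).

(m - 1)m(m + 1)(m^2 + 1)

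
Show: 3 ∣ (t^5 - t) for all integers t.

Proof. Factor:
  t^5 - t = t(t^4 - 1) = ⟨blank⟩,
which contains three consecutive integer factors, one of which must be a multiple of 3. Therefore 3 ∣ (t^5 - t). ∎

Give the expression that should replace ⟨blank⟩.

(t - 1)t(t + 1)(t^2 + 1)

t^4 - 1 = (t^2 - 1)(t^2 + 1), and t^2 - 1 = (t-1)(t+1).
So t(t^4 - 1) = (t - 1)t(t + 1)(t^2 + 1).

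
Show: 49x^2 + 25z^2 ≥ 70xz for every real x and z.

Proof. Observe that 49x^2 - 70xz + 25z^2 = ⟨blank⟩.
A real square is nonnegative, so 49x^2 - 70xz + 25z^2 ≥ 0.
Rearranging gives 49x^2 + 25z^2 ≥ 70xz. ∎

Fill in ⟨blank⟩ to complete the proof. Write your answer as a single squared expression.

49x^2 - 70xz + 25z^2 is a perfect-square trinomial: the outer terms are (7x)^2 and (5z)^2, and the cross term is -2·7x·5z.
So 49x^2 - 70xz + 25z^2 = (7x - 5z)^2 ≥ 0.

(7x - 5z)^2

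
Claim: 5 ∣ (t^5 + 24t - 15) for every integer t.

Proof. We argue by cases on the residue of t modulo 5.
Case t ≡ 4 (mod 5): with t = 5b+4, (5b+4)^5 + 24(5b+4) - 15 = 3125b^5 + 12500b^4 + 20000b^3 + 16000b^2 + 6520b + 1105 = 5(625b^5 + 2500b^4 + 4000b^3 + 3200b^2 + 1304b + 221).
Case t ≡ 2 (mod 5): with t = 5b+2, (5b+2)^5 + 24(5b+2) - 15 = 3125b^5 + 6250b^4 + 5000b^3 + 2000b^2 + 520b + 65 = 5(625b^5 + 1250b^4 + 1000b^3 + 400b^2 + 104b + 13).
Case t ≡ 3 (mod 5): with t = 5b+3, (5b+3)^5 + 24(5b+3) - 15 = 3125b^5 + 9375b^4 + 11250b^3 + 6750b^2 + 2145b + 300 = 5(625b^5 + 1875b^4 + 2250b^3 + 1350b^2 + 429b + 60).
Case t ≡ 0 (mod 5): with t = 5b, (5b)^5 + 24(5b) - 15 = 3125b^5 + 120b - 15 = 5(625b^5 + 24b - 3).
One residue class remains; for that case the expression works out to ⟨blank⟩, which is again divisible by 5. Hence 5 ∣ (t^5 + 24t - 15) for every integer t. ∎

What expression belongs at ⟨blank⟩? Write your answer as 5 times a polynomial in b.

5(625b^5 + 625b^4 + 250b^3 + 50b^2 + 29b + 2)

Only t ≡ 1 (mod 5) is unaccounted for. Put t = 5b+1:
(5b+1)^5 + 24(5b+1) - 15 expands to 3125b^5 + 3125b^4 + 1250b^3 + 250b^2 + 145b + 10,
and factoring out 5 leaves 5(625b^5 + 625b^4 + 250b^3 + 50b^2 + 29b + 2).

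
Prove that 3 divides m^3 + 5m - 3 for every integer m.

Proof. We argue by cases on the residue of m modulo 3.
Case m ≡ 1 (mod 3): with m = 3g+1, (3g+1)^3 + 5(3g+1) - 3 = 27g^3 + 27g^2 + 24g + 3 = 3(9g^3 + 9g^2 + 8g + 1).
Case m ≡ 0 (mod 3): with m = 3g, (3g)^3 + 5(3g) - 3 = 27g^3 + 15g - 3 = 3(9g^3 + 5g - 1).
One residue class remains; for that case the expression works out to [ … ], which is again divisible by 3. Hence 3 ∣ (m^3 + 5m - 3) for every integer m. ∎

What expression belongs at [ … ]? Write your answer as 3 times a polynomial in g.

The residues treated are {1, 0}, so the missing case is m ≡ 2 (mod 3); write m = 3g+2.
Then (3g+2)^3 + 5(3g+2) - 3 = 27g^3 + 54g^2 + 51g + 15 = 3(9g^3 + 18g^2 + 17g + 5).

3(9g^3 + 18g^2 + 17g + 5)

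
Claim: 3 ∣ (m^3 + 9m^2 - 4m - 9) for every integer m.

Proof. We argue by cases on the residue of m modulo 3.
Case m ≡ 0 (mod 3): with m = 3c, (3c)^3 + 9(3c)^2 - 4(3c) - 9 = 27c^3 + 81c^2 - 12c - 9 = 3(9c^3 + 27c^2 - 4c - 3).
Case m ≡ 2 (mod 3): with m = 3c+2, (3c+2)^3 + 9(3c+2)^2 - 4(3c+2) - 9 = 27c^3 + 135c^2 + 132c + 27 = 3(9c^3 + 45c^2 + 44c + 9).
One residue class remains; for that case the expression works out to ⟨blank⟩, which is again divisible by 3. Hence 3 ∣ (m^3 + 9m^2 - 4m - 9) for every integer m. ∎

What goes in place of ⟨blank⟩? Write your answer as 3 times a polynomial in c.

Only m ≡ 1 (mod 3) is unaccounted for. Put m = 3c+1:
(3c+1)^3 + 9(3c+1)^2 - 4(3c+1) - 9 expands to 27c^3 + 108c^2 + 51c - 3,
and factoring out 3 leaves 3(9c^3 + 36c^2 + 17c - 1).

3(9c^3 + 36c^2 + 17c - 1)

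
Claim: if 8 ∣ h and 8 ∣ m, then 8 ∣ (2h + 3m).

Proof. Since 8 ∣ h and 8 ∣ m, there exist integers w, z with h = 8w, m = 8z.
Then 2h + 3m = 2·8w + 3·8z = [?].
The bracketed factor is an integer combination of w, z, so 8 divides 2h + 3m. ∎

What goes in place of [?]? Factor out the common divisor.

Each term has a factor of 8: 2·8w + 3·8z = 8·(2w + 3z).
Since 2w + 3z is an integer, 8 ∣ (2h + 3m).

8(2w + 3z)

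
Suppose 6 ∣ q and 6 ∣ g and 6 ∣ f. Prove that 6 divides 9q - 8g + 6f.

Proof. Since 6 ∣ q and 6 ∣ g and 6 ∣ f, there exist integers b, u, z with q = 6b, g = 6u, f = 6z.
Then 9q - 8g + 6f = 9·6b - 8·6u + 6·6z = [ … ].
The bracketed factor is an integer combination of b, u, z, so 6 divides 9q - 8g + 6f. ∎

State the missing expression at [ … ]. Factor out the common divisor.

6(9b - 8u + 6z)

Pull the common 6 out of every term: 9·6b - 8·6u + 6·6z = 6(9b - 8u + 6z).
9b - 8u + 6z is an integer, which exhibits the divisibility.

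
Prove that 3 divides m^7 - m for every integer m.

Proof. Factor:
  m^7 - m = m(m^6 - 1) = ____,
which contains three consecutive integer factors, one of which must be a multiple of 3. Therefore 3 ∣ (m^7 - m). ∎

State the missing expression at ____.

m^6 - 1 = (m^2 - 1)(m^4 + m^2 + 1), and m^2 - 1 = (m-1)(m+1).
So m(m^6 - 1) = (m - 1)m(m + 1)(m^4 + m^2 + 1).

(m - 1)m(m + 1)(m^4 + m^2 + 1)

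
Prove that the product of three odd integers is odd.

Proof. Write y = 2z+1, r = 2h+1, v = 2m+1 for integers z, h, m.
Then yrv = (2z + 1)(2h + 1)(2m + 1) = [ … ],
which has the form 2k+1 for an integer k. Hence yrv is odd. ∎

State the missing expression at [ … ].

(2z + 1)(2h + 1)(2m + 1) = 8hmz + 4hm + 4hz + 2h + 4mz + 2m + 2z + 1
= 2(4hmz + 2hm + 2hz + h + 2mz + m + z) + 1.
Since 4hmz + 2hm + 2hz + h + 2mz + m + z is an integer, the product is of the form 2k+1 for an integer k.

2(4hmz + 2hm + 2hz + h + 2mz + m + z) + 1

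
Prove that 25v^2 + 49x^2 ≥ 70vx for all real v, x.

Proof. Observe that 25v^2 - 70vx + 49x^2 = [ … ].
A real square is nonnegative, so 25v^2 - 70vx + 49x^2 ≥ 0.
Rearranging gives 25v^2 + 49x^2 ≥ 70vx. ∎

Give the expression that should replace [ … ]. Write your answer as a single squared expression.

The leading and trailing coefficients are 5^2 and 7^2, and 70 = 2·5·7, so the trinomial is (5v - 7x)^2.
Hence 25v^2 - 70vx + 49x^2 ≥ 0.

(5v - 7x)^2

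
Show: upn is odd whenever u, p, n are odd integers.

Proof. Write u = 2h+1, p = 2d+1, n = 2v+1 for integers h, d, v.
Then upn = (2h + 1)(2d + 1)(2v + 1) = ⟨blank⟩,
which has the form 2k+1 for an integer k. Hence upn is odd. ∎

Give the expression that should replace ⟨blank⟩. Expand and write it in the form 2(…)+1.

Expanding: (2h + 1)(2d + 1)(2v + 1) = 8dhv + 4dh + 4dv + 2d + 4hv + 2h + 2v + 1.
Every term except the constant is even, so this is 2(4dhv + 2dh + 2dv + d + 2hv + h + v) + 1,
and 4dhv + 2dh + 2dv + d + 2hv + h + v ∈ ℤ gives the required form.

2(4dhv + 2dh + 2dv + d + 2hv + h + v) + 1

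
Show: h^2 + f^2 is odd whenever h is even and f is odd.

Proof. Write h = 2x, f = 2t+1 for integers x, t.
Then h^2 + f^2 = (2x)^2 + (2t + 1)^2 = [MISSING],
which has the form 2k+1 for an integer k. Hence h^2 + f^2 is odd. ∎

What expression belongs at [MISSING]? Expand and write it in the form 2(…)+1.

Expanding: (2x)^2 + (2t + 1)^2 = 4t^2 + 4t + 4x^2 + 1.
Every term except the constant is even, so this is 2(2t^2 + 2t + 2x^2) + 1,
and 2t^2 + 2t + 2x^2 ∈ ℤ gives the required form.

2(2t^2 + 2t + 2x^2) + 1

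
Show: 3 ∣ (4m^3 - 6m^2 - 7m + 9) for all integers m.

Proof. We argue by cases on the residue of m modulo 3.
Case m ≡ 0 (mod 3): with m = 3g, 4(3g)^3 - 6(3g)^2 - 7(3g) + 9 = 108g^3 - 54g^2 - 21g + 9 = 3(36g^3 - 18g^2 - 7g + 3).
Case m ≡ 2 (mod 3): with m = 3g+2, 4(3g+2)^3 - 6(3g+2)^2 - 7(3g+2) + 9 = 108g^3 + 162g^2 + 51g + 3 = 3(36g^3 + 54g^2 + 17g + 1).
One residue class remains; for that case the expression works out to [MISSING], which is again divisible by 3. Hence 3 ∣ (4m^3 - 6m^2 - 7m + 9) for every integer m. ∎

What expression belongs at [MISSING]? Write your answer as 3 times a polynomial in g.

3(36g^3 + 18g^2 - 7g)

The residues treated are {0, 2}, so the missing case is m ≡ 1 (mod 3); write m = 3g+1.
Then 4(3g+1)^3 - 6(3g+1)^2 - 7(3g+1) + 9 = 108g^3 + 54g^2 - 21g = 3(36g^3 + 18g^2 - 7g).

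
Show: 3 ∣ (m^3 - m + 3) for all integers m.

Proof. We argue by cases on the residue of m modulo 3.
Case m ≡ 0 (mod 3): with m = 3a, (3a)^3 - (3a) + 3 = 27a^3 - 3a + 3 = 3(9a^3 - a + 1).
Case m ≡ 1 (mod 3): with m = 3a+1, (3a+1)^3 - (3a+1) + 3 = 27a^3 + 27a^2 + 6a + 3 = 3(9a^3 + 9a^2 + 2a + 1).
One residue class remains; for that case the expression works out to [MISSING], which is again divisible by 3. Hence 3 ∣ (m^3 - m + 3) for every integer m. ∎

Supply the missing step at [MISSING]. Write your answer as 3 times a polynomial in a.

3(9a^3 + 18a^2 + 11a + 3)

The residues treated are {0, 1}, so the missing case is m ≡ 2 (mod 3); write m = 3a+2.
Then (3a+2)^3 - (3a+2) + 3 = 27a^3 + 54a^2 + 33a + 9 = 3(9a^3 + 18a^2 + 11a + 3).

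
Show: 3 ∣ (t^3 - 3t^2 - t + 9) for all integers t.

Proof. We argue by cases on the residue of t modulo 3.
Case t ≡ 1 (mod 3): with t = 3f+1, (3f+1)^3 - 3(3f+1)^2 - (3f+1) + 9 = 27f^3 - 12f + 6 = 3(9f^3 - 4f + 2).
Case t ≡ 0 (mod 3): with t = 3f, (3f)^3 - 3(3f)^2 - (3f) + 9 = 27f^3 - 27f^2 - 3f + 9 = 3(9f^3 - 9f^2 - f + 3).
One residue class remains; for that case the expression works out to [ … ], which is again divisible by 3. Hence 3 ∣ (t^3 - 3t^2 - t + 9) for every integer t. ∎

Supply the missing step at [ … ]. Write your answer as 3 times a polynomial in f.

The residues treated are {1, 0}, so the missing case is t ≡ 2 (mod 3); write t = 3f+2.
Then (3f+2)^3 - 3(3f+2)^2 - (3f+2) + 9 = 27f^3 + 27f^2 - 3f + 3 = 3(9f^3 + 9f^2 - f + 1).

3(9f^3 + 9f^2 - f + 1)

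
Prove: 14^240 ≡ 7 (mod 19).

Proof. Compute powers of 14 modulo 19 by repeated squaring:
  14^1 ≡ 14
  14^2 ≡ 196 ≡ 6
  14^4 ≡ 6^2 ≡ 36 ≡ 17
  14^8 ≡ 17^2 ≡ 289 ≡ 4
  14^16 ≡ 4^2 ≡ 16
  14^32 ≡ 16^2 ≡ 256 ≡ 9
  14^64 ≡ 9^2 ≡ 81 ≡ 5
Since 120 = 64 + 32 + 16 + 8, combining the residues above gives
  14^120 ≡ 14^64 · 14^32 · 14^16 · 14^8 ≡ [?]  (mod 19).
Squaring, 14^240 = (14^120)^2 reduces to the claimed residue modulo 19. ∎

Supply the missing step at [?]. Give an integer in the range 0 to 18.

11

Multiply the listed residues: 5 · 9 · 16 · 4 = 45 → 720 → 2880.
Reducing modulo 19: 2880 = 151·19 + 11, so 14^120 ≡ 11.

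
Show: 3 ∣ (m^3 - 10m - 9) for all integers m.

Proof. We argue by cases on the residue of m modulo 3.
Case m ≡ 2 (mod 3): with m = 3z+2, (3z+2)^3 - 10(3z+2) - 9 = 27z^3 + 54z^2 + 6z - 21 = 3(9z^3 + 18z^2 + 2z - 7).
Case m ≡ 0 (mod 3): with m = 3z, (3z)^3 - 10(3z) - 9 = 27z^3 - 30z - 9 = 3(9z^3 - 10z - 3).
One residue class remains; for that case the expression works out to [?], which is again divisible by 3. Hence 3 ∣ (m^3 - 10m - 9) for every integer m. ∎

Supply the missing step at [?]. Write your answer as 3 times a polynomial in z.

3(9z^3 + 9z^2 - 7z - 6)

The residues treated are {2, 0}, so the missing case is m ≡ 1 (mod 3); write m = 3z+1.
Then (3z+1)^3 - 10(3z+1) - 9 = 27z^3 + 27z^2 - 21z - 18 = 3(9z^3 + 9z^2 - 7z - 6).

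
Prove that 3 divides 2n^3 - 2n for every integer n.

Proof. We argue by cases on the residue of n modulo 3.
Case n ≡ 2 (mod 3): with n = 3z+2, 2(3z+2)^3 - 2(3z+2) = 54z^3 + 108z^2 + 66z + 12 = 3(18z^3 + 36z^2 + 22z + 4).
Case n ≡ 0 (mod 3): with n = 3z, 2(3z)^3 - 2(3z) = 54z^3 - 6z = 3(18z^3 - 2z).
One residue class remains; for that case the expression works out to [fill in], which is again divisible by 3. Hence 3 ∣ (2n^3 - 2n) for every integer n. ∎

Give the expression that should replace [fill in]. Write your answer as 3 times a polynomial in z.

3(18z^3 + 18z^2 + 4z)

Only n ≡ 1 (mod 3) is unaccounted for. Put n = 3z+1:
2(3z+1)^3 - 2(3z+1) expands to 54z^3 + 54z^2 + 12z,
and factoring out 3 leaves 3(18z^3 + 18z^2 + 4z).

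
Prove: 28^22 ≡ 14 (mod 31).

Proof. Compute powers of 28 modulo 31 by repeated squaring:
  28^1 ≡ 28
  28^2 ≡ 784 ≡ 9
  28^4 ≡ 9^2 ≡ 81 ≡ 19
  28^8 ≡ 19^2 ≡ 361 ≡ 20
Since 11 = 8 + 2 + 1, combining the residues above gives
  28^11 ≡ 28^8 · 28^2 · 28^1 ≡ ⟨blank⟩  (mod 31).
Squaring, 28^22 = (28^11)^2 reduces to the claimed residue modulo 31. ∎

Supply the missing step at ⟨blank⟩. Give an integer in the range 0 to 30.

18

28^8 · 28^2 · 28^1 ≡ 20 · 9 · 28 = 5040.
5040 mod 31 = 18, so 28^11 ≡ 18 (mod 31).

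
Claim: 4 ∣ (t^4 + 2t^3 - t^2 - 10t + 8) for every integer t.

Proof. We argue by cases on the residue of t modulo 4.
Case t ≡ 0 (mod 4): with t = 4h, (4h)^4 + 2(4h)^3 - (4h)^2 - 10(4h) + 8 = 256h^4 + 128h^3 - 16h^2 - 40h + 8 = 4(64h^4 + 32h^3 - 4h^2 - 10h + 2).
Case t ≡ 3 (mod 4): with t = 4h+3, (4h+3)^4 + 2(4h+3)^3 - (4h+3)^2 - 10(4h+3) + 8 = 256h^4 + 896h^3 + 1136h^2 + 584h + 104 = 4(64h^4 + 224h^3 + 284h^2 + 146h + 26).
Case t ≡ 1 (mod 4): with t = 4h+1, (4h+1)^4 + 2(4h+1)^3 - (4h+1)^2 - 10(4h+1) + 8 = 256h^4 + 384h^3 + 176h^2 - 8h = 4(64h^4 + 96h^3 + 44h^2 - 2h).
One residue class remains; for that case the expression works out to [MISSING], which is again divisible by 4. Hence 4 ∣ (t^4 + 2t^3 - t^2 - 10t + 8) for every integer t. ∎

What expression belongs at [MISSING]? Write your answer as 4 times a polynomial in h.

Only t ≡ 2 (mod 4) is unaccounted for. Put t = 4h+2:
(4h+2)^4 + 2(4h+2)^3 - (4h+2)^2 - 10(4h+2) + 8 expands to 256h^4 + 640h^3 + 560h^2 + 168h + 16,
and factoring out 4 leaves 4(64h^4 + 160h^3 + 140h^2 + 42h + 4).

4(64h^4 + 160h^3 + 140h^2 + 42h + 4)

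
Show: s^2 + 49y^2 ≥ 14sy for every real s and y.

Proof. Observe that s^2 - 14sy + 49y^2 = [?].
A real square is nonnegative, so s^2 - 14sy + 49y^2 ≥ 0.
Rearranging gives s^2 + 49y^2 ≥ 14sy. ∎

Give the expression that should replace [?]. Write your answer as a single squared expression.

(s - 7y)^2

The leading and trailing coefficients are 1^2 and 7^2, and 14 = 2·1·7, so the trinomial is (s - 7y)^2.
Hence s^2 - 14sy + 49y^2 ≥ 0.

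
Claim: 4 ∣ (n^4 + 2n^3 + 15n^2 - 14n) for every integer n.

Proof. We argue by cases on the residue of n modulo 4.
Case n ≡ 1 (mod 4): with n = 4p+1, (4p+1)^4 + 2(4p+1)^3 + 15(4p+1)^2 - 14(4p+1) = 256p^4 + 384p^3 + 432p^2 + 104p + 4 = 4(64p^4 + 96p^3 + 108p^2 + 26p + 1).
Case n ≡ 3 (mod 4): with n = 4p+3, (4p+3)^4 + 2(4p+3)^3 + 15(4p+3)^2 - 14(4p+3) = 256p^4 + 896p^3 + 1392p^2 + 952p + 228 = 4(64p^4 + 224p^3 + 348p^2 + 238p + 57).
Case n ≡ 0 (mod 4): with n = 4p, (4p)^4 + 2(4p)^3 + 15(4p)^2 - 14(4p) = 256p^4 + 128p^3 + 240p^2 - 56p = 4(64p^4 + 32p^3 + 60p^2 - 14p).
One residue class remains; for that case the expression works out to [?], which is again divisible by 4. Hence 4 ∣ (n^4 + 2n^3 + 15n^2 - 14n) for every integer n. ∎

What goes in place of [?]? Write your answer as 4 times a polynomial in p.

4(64p^4 + 160p^3 + 204p^2 + 102p + 16)

The residues treated are {1, 3, 0}, so the missing case is n ≡ 2 (mod 4); write n = 4p+2.
Then (4p+2)^4 + 2(4p+2)^3 + 15(4p+2)^2 - 14(4p+2) = 256p^4 + 640p^3 + 816p^2 + 408p + 64 = 4(64p^4 + 160p^3 + 204p^2 + 102p + 16).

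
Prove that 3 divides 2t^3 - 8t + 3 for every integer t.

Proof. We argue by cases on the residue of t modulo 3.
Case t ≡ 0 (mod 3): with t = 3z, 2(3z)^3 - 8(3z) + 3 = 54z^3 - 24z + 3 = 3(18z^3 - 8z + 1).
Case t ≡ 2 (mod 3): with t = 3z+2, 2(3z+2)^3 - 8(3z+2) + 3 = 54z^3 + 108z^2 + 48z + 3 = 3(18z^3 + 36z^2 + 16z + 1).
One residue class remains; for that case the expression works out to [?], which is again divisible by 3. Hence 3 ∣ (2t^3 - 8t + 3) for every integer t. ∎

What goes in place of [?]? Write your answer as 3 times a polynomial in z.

The residues treated are {0, 2}, so the missing case is t ≡ 1 (mod 3); write t = 3z+1.
Then 2(3z+1)^3 - 8(3z+1) + 3 = 54z^3 + 54z^2 - 6z - 3 = 3(18z^3 + 18z^2 - 2z - 1).

3(18z^3 + 18z^2 - 2z - 1)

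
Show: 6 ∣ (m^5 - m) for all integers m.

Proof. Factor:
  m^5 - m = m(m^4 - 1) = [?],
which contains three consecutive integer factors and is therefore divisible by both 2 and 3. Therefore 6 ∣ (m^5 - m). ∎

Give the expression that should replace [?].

m^4 - 1 = (m^2 - 1)(m^2 + 1), and m^2 - 1 = (m-1)(m+1).
So m(m^4 - 1) = (m - 1)m(m + 1)(m^2 + 1).

(m - 1)m(m + 1)(m^2 + 1)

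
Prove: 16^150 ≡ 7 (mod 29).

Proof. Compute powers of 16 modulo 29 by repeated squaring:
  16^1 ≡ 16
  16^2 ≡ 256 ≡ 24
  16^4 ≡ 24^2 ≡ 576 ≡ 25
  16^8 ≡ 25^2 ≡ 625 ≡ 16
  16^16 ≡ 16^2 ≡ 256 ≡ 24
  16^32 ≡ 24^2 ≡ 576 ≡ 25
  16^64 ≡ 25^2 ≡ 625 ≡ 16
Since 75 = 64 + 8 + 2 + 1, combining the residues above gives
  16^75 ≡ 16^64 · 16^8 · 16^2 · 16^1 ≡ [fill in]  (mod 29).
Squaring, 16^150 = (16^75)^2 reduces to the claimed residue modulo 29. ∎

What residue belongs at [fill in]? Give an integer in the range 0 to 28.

23

16^64 · 16^8 · 16^2 · 16^1 ≡ 16 · 16 · 24 · 16 = 98304.
98304 mod 29 = 23, so 16^75 ≡ 23 (mod 29).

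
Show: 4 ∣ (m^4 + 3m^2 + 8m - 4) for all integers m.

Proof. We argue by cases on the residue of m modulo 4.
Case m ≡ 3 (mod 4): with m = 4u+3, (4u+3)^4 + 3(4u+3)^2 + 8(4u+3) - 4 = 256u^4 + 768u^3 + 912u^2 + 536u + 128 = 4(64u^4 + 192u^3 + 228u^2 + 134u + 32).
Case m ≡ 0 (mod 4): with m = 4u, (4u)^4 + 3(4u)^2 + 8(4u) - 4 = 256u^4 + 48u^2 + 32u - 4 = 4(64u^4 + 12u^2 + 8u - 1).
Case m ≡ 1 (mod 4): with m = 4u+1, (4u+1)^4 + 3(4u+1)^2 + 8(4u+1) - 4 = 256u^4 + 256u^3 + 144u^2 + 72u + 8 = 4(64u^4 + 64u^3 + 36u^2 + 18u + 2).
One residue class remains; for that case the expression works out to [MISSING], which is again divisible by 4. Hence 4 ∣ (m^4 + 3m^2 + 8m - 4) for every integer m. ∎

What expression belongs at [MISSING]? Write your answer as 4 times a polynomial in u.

The residues treated are {3, 0, 1}, so the missing case is m ≡ 2 (mod 4); write m = 4u+2.
Then (4u+2)^4 + 3(4u+2)^2 + 8(4u+2) - 4 = 256u^4 + 512u^3 + 432u^2 + 208u + 40 = 4(64u^4 + 128u^3 + 108u^2 + 52u + 10).

4(64u^4 + 128u^3 + 108u^2 + 52u + 10)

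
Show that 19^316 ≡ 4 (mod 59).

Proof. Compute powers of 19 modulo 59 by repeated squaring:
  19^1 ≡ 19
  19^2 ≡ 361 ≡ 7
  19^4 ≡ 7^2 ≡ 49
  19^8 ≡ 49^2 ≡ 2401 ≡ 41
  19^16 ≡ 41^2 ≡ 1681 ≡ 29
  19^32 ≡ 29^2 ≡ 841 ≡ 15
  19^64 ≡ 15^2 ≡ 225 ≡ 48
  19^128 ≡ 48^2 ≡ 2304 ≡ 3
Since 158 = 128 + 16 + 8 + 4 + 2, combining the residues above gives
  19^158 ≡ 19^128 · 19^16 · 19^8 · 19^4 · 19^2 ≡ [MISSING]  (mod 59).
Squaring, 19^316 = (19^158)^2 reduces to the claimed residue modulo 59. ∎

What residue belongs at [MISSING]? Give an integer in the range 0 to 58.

19^128 · 19^16 · 19^8 · 19^4 · 19^2 ≡ 3 · 29 · 41 · 49 · 7 = 1223481.
1223481 mod 59 = 57, so 19^158 ≡ 57 (mod 59).

57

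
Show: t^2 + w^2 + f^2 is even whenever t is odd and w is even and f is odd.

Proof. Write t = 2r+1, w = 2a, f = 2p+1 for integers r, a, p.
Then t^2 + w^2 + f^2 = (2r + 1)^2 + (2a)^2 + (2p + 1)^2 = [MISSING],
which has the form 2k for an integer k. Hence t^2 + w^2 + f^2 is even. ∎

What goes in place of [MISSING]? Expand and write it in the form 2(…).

2(2a^2 + 2p^2 + 2p + 2r^2 + 2r + 1)

Expanding: (2r + 1)^2 + (2a)^2 + (2p + 1)^2 = 4a^2 + 4p^2 + 4p + 4r^2 + 4r + 2.
Every term is even; pulling out the factor of 2 gives 2(2a^2 + 2p^2 + 2p + 2r^2 + 2r + 1).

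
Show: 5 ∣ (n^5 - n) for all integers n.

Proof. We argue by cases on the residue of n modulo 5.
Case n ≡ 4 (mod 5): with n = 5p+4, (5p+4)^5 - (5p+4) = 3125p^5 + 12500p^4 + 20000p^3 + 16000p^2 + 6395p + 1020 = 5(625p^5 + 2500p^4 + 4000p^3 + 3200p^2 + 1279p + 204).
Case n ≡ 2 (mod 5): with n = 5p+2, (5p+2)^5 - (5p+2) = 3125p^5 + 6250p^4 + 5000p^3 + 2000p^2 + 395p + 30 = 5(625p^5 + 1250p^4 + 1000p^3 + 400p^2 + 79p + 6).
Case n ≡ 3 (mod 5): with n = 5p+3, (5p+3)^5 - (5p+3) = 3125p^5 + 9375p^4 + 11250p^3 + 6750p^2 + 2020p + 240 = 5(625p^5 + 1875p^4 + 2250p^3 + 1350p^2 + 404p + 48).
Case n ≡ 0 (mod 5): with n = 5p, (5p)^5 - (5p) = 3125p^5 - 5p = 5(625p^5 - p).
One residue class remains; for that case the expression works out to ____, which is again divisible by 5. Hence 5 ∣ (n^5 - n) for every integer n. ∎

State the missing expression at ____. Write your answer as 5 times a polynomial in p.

5(625p^5 + 625p^4 + 250p^3 + 50p^2 + 4p)

The residues treated are {4, 2, 3, 0}, so the missing case is n ≡ 1 (mod 5); write n = 5p+1.
Then (5p+1)^5 - (5p+1) = 3125p^5 + 3125p^4 + 1250p^3 + 250p^2 + 20p = 5(625p^5 + 625p^4 + 250p^3 + 50p^2 + 4p).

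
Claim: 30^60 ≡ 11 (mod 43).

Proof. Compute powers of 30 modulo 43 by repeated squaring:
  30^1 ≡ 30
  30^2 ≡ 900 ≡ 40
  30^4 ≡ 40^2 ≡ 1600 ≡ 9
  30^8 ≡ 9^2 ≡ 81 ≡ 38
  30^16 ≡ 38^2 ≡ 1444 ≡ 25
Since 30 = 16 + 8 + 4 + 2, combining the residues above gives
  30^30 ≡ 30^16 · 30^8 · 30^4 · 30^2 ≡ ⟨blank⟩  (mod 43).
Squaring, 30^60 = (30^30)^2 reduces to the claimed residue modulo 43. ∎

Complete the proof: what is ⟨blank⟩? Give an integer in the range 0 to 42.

Multiply the listed residues: 25 · 38 · 9 · 40 = 950 → 8550 → 342000.
Reducing modulo 43: 342000 = 7953·43 + 21, so 30^30 ≡ 21.

21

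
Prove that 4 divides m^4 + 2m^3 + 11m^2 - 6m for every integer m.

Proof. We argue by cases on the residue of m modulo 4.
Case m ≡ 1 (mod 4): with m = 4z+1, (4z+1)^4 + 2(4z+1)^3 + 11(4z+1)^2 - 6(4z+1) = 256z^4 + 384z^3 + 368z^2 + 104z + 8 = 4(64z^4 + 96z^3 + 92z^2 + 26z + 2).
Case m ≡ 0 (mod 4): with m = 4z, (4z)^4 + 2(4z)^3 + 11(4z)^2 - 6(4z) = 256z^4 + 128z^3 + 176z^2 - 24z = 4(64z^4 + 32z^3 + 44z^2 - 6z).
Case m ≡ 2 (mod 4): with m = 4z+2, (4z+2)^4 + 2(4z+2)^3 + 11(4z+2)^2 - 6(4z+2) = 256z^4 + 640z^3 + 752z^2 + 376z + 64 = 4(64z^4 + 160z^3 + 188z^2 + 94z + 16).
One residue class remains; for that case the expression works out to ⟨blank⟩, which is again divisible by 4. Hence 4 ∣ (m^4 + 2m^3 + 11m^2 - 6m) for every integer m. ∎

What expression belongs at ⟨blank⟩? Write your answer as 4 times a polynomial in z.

4(64z^4 + 224z^3 + 332z^2 + 222z + 54)

Only m ≡ 3 (mod 4) is unaccounted for. Put m = 4z+3:
(4z+3)^4 + 2(4z+3)^3 + 11(4z+3)^2 - 6(4z+3) expands to 256z^4 + 896z^3 + 1328z^2 + 888z + 216,
and factoring out 4 leaves 4(64z^4 + 224z^3 + 332z^2 + 222z + 54).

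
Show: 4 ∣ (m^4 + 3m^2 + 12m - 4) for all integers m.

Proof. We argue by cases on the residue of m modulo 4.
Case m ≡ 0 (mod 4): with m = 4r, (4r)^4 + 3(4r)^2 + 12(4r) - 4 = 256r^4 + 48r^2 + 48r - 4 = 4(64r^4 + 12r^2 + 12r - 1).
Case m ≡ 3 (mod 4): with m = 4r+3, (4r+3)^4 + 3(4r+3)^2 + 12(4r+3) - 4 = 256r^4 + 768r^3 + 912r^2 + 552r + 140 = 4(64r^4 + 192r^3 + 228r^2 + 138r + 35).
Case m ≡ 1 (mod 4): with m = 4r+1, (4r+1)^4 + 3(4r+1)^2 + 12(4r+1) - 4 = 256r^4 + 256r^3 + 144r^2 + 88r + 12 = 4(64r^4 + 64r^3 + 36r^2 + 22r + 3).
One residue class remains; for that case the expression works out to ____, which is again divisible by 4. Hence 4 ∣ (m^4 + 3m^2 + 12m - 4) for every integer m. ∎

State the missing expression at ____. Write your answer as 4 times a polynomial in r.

Only m ≡ 2 (mod 4) is unaccounted for. Put m = 4r+2:
(4r+2)^4 + 3(4r+2)^2 + 12(4r+2) - 4 expands to 256r^4 + 512r^3 + 432r^2 + 224r + 48,
and factoring out 4 leaves 4(64r^4 + 128r^3 + 108r^2 + 56r + 12).

4(64r^4 + 128r^3 + 108r^2 + 56r + 12)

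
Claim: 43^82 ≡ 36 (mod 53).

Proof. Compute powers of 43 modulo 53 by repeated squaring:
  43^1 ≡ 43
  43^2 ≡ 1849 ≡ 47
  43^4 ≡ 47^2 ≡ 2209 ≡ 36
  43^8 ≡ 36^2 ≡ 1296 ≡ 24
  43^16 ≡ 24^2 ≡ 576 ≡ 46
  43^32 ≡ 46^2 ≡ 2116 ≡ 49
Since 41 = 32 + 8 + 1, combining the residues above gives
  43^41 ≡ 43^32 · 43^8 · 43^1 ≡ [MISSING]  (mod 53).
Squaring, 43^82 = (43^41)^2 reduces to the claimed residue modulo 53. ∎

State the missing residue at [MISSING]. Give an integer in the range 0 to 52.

Multiply the listed residues: 49 · 24 · 43 = 1176 → 50568.
Reducing modulo 53: 50568 = 954·53 + 6, so 43^41 ≡ 6.

6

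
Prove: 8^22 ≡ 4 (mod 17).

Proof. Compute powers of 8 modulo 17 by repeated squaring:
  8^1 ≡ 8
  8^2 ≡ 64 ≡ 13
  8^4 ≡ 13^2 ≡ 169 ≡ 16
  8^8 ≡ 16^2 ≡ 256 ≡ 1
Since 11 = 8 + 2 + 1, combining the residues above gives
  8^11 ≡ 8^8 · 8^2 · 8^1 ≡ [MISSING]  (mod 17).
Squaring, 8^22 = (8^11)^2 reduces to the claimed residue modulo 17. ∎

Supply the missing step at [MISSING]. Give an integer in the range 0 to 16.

2

Multiply the listed residues: 1 · 13 · 8 = 13 → 104.
Reducing modulo 17: 104 = 6·17 + 2, so 8^11 ≡ 2.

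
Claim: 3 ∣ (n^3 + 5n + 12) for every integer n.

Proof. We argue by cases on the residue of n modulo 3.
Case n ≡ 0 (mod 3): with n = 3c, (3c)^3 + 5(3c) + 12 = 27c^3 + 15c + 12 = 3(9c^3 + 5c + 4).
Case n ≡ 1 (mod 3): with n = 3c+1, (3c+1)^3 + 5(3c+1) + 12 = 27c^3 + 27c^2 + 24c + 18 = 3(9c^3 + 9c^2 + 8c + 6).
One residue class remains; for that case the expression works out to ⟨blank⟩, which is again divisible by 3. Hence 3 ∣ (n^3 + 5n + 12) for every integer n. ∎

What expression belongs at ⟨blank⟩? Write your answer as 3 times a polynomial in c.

The residues treated are {0, 1}, so the missing case is n ≡ 2 (mod 3); write n = 3c+2.
Then (3c+2)^3 + 5(3c+2) + 12 = 27c^3 + 54c^2 + 51c + 30 = 3(9c^3 + 18c^2 + 17c + 10).

3(9c^3 + 18c^2 + 17c + 10)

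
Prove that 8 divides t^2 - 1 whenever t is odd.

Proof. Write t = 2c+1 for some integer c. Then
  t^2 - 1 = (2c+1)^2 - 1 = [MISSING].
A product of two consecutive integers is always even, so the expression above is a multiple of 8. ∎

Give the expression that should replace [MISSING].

4c(c + 1)

(2c+1)^2 - 1 = 4c^2 + 4c + 1 - 1 = 4c^2 + 4c = 4c(c+1).
Since c and c+1 are consecutive, c(c+1) is even, and 4·(even) is a multiple of 8.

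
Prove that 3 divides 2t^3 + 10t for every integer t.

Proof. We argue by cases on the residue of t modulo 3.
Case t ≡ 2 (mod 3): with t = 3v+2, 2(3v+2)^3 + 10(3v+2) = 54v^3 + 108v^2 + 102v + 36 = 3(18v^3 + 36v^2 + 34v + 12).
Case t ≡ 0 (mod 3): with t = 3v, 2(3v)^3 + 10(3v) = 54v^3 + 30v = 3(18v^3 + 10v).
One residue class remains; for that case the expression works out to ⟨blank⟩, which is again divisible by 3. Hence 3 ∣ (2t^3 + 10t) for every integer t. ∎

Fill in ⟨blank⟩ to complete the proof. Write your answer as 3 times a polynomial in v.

Only t ≡ 1 (mod 3) is unaccounted for. Put t = 3v+1:
2(3v+1)^3 + 10(3v+1) expands to 54v^3 + 54v^2 + 48v + 12,
and factoring out 3 leaves 3(18v^3 + 18v^2 + 16v + 4).

3(18v^3 + 18v^2 + 16v + 4)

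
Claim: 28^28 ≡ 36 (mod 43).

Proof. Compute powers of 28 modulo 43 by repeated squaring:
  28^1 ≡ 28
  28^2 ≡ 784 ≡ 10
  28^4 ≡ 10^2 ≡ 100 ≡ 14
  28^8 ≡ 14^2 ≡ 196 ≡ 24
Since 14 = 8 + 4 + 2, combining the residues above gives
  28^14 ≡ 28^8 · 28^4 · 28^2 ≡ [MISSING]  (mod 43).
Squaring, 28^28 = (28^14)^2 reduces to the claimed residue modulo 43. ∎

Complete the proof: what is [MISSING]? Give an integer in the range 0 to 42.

6

28^8 · 28^4 · 28^2 ≡ 24 · 14 · 10 = 3360.
3360 mod 43 = 6, so 28^14 ≡ 6 (mod 43).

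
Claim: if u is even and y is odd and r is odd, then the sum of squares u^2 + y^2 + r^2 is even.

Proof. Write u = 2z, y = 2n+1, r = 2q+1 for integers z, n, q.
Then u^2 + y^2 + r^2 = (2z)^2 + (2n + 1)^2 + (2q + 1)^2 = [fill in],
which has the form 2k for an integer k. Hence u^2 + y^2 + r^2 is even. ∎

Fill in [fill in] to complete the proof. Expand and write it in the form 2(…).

2(2n^2 + 2n + 2q^2 + 2q + 2z^2 + 1)

(2z)^2 + (2n + 1)^2 + (2q + 1)^2 = 4n^2 + 4n + 4q^2 + 4q + 4z^2 + 2
= 2(2n^2 + 2n + 2q^2 + 2q + 2z^2 + 1).
Since 2n^2 + 2n + 2q^2 + 2q + 2z^2 + 1 is an integer, the sum of squares is of the form 2k for an integer k.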